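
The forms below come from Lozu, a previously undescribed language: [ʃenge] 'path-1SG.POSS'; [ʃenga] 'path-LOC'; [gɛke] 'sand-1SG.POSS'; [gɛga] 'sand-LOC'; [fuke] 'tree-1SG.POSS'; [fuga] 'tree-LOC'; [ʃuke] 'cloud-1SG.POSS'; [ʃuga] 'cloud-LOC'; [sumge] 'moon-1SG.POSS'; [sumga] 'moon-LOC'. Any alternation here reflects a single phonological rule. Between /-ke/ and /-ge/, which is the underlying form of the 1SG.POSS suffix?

/-ke/

The 1SG.POSS suffix surfaces as [-ge] and [-ke], depending on the final segment of the stem.
By contrast the LOC suffix keeps its initial [g] throughout — that segment must be underlying.
The 1SG.POSS suffix is therefore /-ke/ underlyingly, with post-nasal voicing: voiceless stops become voiced after a nasal.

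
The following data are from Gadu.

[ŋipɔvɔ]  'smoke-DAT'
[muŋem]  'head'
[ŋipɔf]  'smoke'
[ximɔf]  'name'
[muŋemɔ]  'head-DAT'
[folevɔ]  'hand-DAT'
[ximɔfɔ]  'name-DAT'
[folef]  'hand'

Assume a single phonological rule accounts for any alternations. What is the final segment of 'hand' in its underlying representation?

In [folef] and [folevɔ] the final segment of 'hand' alternates: [f] ~ [v].
The stem 'name' ([ximɔf], [ximɔfɔ]) shows [f] unchanged in both environments, so [f] cannot be basic with [v] derived before the DAT suffix.
So /v/ is underlying, and a rule of word-final obstruent devoicing — voiced obstruents become voiceless word-finally — gives [f].

/v/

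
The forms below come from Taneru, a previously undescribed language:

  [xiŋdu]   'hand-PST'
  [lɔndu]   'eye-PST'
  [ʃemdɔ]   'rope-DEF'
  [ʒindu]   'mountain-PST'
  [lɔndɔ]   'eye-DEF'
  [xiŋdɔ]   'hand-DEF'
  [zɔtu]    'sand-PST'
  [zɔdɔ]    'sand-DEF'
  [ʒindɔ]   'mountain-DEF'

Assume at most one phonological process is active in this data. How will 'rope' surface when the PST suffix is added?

[ʃemdu]

The PST suffix surfaces as [-du] and [-tu], depending on the final segment of the stem.
By contrast the DEF suffix keeps its initial [d] throughout — that segment must be underlying.
The PST suffix is therefore /-tu/ underlyingly, with post-nasal voicing: voiceless stops become voiced after a nasal.
After 'rope', which ends in a nasal, the suffix surfaces as [-du], giving [ʃemdu].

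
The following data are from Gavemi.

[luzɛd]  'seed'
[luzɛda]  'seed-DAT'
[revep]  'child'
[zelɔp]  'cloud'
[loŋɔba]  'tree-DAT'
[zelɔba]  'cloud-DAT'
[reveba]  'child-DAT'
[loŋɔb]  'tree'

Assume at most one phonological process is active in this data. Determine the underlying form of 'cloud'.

/zelɔp/

The stem for 'cloud' ends in [b] in [zelɔba] but [p] in [zelɔp].
Compare 'tree', with invariant [b] in [loŋɔba] and [loŋɔb]: an analysis with underlying /b/ and a rule producing [p] in isolation would wrongly predict alternation here too.
So /p/ is underlying, and a rule of intervocalic voicing — voiceless stops become voiced between vowels — gives [b].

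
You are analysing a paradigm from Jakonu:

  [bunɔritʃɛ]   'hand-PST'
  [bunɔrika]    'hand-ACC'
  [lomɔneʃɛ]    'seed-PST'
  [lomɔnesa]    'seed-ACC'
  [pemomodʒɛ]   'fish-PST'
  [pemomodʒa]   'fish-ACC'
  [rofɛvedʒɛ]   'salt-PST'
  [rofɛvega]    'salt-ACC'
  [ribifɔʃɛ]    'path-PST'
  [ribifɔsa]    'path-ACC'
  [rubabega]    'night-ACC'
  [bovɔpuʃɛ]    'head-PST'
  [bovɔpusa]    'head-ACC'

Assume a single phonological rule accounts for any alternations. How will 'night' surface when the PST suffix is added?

[rubabedʒɛ]

In [rofɛvedʒɛ] and [rofɛvega] the final segment of 'salt' alternates: [dʒ] ~ [g].
Compare 'fish', with invariant [dʒ] in [pemomodʒɛ] and [pemomodʒa]: an analysis with underlying /dʒ/ and a rule producing [g] before the ACC suffix would wrongly predict alternation here too.
Therefore /g/ is basic and [dʒ] is derived by palatalization before a front vowel (/k/, /g/ and /s/ become palato-alveolar [tʃ], [dʒ] and [ʃ] before a front vowel).
From [rubabega] the stem 'night' is /rubabeg/; before a front vowel this yields [rubabedʒɛ].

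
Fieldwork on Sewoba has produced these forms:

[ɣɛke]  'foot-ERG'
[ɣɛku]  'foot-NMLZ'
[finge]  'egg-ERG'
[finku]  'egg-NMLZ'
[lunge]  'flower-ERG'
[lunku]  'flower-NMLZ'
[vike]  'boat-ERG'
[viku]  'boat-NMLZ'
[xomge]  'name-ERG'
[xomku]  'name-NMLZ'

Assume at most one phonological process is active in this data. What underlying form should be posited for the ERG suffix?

/-ge/

The ERG suffix surfaces as [-ge] and [-ke], depending on the final segment of the stem.
The NMLZ suffix, which begins with [k], is invariant after every stem; so [k] is not altered by any rule here.
So the underlying form is /-ge/, and voiced stops become voiceless after a vowel.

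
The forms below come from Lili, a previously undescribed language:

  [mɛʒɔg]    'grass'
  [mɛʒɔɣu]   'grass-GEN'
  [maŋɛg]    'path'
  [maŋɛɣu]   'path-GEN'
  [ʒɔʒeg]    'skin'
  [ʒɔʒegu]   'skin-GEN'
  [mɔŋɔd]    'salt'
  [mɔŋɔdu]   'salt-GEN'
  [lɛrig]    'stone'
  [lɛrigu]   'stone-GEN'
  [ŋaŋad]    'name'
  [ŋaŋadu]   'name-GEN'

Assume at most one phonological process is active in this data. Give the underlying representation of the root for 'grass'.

The stem for 'grass' ends in [g] in [mɛʒɔg] but [ɣ] in [mɛʒɔɣu].
The stem 'skin' ([ʒɔʒeg], [ʒɔʒegu]) shows [g] unchanged in both environments, so [g] cannot be basic with [ɣ] derived before the GEN suffix.
The alternation reflects word-final hardening: voiced fricatives become stops word-finally. /ɣ/ is underlying.

/mɛʒɔɣ/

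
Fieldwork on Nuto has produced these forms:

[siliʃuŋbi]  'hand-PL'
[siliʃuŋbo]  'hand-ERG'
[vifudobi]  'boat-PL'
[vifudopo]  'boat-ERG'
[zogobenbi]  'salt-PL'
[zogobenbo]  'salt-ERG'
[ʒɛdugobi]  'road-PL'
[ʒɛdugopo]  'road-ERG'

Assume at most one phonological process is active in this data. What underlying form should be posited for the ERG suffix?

The ERG morpheme has two allomorphs, [-bo] and [-po].
By contrast the PL suffix keeps its initial [b] throughout — that segment must be underlying.
So the underlying form is /-po/, and voiceless stops become voiced after a nasal.

/-po/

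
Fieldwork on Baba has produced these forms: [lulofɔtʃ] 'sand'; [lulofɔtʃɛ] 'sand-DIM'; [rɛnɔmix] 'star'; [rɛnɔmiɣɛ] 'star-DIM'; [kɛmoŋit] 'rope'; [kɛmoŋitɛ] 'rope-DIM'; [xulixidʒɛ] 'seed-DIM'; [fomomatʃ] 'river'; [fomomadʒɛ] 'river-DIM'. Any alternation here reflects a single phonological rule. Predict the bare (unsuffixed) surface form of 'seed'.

The stem for 'river' ends in [tʃ] in [fomomatʃ] but [dʒ] in [fomomadʒɛ].
If /tʃ/ were underlying and a rule turned it into [dʒ] before the DIM suffix, 'sand' would also alternate; but it has [tʃ] in both [lulofɔtʃ] and [lulofɔtʃɛ].
So /dʒ/ is underlying, and a rule of word-final obstruent devoicing — voiced obstruents become voiceless word-finally — gives [tʃ].
From [xulixidʒɛ] the stem 'seed' is /xulixidʒ/; word-finally this yields [xulixitʃ].

[xulixitʃ]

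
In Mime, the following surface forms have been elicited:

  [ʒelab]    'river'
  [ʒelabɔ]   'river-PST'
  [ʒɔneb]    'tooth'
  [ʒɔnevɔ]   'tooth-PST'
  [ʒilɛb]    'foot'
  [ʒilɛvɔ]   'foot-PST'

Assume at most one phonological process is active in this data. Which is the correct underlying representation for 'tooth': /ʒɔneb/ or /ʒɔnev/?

/ʒɔnev/

The root 'tooth' surfaces as [ʒɔneb] and [ʒɔnevɔ], with a stem-final [b] ~ [v] alternation.
If /b/ were underlying and a rule turned it into [v] before the PST suffix, 'river' would also alternate; but it has [b] in both [ʒelab] and [ʒelabɔ].
The underlying segment must be /v/; voiced fricatives become stops word-finally, yielding [b] there.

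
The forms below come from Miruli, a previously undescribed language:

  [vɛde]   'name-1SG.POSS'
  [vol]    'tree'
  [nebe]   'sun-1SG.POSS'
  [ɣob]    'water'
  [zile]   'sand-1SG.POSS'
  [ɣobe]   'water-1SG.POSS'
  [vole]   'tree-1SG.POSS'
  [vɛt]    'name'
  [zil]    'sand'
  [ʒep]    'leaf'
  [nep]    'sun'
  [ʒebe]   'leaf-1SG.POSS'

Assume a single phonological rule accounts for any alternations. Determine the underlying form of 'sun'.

'sun' shows [b] ~ [p] at the end of the stem ([nebe] vs [nep]).
But 'water' keeps [b] in both environments ([ɣobe], [ɣob]), so there is no rule changing /b/ to [p] in isolation.
The alternation reflects intervocalic voicing: voiceless stops become voiced between vowels. /p/ is underlying.

/nep/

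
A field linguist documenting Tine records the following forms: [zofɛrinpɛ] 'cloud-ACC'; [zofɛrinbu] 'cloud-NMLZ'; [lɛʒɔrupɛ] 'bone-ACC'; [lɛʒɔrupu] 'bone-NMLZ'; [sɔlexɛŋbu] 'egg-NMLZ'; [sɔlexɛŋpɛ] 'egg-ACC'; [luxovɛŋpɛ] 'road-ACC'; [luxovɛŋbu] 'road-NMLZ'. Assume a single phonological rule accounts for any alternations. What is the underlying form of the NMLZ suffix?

/-bu/

The NMLZ suffix surfaces as [-bu] and [-pu], depending on the final segment of the stem.
By contrast the ACC suffix keeps its initial [p] throughout — that segment must be underlying.
The NMLZ suffix is therefore /-bu/ underlyingly, with post-vocalic devoicing: voiced stops become voiceless after a vowel.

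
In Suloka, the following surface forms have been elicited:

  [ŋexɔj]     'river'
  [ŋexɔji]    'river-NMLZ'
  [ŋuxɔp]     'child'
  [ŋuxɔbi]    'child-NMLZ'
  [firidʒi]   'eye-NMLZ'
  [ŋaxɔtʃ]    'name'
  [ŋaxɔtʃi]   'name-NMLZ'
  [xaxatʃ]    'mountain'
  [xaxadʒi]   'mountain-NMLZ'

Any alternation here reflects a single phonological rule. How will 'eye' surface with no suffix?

The root 'mountain' surfaces as [xaxatʃ] and [xaxadʒi], with a stem-final [tʃ] ~ [dʒ] alternation.
Compare 'name', with invariant [tʃ] in [ŋaxɔtʃ] and [ŋaxɔtʃi]: an analysis with underlying /tʃ/ and a rule producing [dʒ] before the NMLZ suffix would wrongly predict alternation here too.
So /dʒ/ is underlying, and a rule of word-final obstruent devoicing — voiced obstruents become voiceless word-finally — gives [tʃ].
The one attested form of 'eye', [firidʒi], shows underlying /firidʒ/. Applying the same rule word-finally gives [firitʃ].

[firitʃ]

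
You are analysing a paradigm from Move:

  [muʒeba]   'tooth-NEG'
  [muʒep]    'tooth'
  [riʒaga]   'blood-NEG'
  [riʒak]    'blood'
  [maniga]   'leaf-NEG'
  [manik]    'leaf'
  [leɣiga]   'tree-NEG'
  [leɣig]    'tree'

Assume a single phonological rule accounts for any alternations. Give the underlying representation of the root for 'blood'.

The root 'blood' surfaces as [riʒaga] and [riʒak], with a stem-final [g] ~ [k] alternation.
Compare 'tree', with invariant [g] in [leɣiga] and [leɣig]: an analysis with underlying /g/ and a rule producing [k] in isolation would wrongly predict alternation here too.
So /k/ is underlying, and a rule of intervocalic voicing — voiceless stops become voiced between vowels — gives [g].
The underlying form of 'blood' is therefore /riʒak/.

/riʒak/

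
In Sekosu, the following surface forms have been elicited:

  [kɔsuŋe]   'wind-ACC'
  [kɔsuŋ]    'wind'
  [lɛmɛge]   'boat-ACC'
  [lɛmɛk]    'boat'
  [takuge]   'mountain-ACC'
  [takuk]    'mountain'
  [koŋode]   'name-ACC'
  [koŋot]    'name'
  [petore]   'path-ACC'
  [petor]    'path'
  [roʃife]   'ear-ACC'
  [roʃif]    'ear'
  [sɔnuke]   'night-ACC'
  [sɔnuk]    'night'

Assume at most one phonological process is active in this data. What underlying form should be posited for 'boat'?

The root 'boat' surfaces as [lɛmɛge] and [lɛmɛk], with a stem-final [g] ~ [k] alternation.
If /k/ were underlying and a rule turned it into [g] before the ACC suffix, 'night' would also alternate; but it has [k] in both [sɔnuke] and [sɔnuk].
The underlying segment must be /g/; voiced obstruents become voiceless word-finally, yielding [k] there.

/lɛmɛg/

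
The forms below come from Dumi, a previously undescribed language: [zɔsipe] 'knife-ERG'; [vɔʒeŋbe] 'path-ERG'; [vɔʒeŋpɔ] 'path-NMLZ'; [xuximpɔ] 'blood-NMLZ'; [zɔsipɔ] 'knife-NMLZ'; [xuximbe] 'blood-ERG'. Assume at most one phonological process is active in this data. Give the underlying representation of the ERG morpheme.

/-be/

The ERG morpheme has two allomorphs, [-be] and [-pe].
The NMLZ suffix, which begins with [p], is invariant after every stem; so [p] is not altered by any rule here.
The ERG suffix is therefore /-be/ underlyingly, with post-vocalic devoicing: voiced stops become voiceless after a vowel.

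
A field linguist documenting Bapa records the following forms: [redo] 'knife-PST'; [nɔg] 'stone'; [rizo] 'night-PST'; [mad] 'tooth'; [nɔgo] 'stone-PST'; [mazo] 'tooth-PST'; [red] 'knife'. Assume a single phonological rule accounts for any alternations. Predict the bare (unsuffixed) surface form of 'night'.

[rid]

In [mazo] and [mad] the final segment of 'tooth' alternates: [z] ~ [d].
Compare 'knife', with invariant [d] in [redo] and [red]: an analysis with underlying /d/ and a rule producing [z] before the PST suffix would wrongly predict alternation here too.
The underlying segment must be /z/; voiced fricatives become stops word-finally, yielding [d] there.
From [rizo] the stem 'night' is /riz/; word-finally this yields [rid].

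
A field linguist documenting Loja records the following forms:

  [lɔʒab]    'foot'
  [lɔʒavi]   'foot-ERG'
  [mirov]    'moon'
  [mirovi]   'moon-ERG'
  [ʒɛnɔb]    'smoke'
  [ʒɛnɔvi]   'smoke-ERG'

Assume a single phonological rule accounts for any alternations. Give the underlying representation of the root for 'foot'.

/lɔʒab/

The stem for 'foot' ends in [b] in [lɔʒab] but [v] in [lɔʒavi].
But 'moon' keeps [v] in both environments ([mirov], [mirovi]), so there is no rule changing /v/ to [b] in isolation.
The underlying segment must be /b/; voiced stops become fricatives between vowels, yielding [v] there.
So 'foot' = /lɔʒab/.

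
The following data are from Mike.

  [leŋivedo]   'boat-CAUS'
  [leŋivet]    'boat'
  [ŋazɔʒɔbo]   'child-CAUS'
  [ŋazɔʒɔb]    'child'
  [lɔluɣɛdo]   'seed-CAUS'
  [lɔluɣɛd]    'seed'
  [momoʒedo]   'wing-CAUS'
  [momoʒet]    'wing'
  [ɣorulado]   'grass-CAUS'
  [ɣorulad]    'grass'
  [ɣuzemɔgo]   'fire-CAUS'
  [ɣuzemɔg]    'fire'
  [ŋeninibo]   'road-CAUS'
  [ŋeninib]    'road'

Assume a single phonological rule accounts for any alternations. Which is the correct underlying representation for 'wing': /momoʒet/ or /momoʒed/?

/momoʒet/

In [momoʒedo] and [momoʒet] the final segment of 'wing' alternates: [d] ~ [t].
Compare 'seed', with invariant [d] in [lɔluɣɛdo] and [lɔluɣɛd]: an analysis with underlying /d/ and a rule producing [t] in isolation would wrongly predict alternation here too.
Therefore /t/ is basic and [d] is derived by intervocalic voicing (voiceless stops become voiced between vowels).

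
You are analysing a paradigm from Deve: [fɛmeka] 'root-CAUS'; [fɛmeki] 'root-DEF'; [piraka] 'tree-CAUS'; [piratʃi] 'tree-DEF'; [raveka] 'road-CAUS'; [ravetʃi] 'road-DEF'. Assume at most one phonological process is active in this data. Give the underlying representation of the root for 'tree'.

/piratʃ/

The stem for 'tree' ends in [k] in [piraka] but [tʃ] in [piratʃi].
Compare 'root', with invariant [k] in [fɛmeka] and [fɛmeki]: an analysis with underlying /k/ and a rule producing [tʃ] before the DEF suffix would wrongly predict alternation here too.
The alternation reflects depalatalization: palato-alveolar /tʃ/ becomes [k] when no front vowel follows. /tʃ/ is underlying.
Hence 'tree' is /piratʃ/ underlyingly.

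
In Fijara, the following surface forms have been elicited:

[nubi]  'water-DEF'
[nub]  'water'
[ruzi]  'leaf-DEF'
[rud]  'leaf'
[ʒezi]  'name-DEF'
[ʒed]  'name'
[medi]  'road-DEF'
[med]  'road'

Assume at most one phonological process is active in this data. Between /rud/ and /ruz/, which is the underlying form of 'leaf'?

In [ruzi] and [rud] the final segment of 'leaf' alternates: [z] ~ [d].
If /d/ were underlying and a rule turned it into [z] before the DEF suffix, 'road' would also alternate; but it has [d] in both [medi] and [med].
Therefore /z/ is basic and [d] is derived by word-final hardening (voiced fricatives become stops word-finally).

/ruz/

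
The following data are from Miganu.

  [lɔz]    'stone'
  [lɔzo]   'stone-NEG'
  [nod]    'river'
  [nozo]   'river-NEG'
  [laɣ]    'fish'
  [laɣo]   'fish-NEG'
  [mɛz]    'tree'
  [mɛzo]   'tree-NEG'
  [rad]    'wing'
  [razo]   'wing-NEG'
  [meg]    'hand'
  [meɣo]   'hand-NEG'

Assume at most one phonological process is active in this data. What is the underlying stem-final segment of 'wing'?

/d/

The root 'wing' surfaces as [rad] and [razo], with a stem-final [d] ~ [z] alternation.
If /z/ were underlying and a rule turned it into [d] in isolation, 'stone' would also alternate; but it has [z] in both [lɔz] and [lɔzo].
The alternation reflects intervocalic spirantization: voiced stops become fricatives between vowels. /d/ is underlying.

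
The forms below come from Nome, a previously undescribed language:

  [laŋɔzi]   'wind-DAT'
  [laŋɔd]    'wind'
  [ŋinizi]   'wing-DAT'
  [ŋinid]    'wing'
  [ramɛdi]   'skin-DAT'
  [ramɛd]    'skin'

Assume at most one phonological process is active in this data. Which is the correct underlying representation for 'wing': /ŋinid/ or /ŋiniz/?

'wing' shows [z] ~ [d] at the end of the stem ([ŋinizi] vs [ŋinid]).
Compare 'skin', with invariant [d] in [ramɛdi] and [ramɛd]: an analysis with underlying /d/ and a rule producing [z] before the DAT suffix would wrongly predict alternation here too.
Therefore /z/ is basic and [d] is derived by word-final hardening (voiced fricatives become stops word-finally).

/ŋiniz/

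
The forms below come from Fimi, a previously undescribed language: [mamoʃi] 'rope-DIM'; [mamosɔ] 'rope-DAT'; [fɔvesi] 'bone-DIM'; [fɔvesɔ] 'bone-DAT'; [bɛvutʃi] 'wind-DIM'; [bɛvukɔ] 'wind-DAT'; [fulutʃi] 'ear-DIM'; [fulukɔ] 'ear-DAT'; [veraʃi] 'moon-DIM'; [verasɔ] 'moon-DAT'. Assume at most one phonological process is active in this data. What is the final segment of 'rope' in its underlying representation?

In [mamoʃi] and [mamosɔ] the final segment of 'rope' alternates: [ʃ] ~ [s].
If /s/ were underlying and a rule turned it into [ʃ] before the DIM suffix, 'bone' would also alternate; but it has [s] in both [fɔvesi] and [fɔvesɔ].
The underlying segment must be /ʃ/; palato-alveolar /tʃ/ and /ʃ/ become [k] and [s] when no front vowel follows, yielding [s] there.

/ʃ/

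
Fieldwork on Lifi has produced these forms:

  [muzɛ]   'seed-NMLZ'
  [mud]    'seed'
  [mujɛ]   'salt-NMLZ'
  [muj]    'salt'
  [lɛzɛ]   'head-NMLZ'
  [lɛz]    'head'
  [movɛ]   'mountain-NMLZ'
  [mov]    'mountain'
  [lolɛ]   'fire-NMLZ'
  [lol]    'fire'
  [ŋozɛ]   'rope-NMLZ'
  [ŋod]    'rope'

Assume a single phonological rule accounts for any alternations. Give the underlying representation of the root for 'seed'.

In [muzɛ] and [mud] the final segment of 'seed' alternates: [z] ~ [d].
The stem 'head' ([lɛzɛ], [lɛz]) shows [z] unchanged in both environments, so [z] cannot be basic with [d] derived in isolation.
The underlying segment must be /d/; voiced stops become fricatives between vowels, yielding [z] there.
So 'seed' = /mud/.

/mud/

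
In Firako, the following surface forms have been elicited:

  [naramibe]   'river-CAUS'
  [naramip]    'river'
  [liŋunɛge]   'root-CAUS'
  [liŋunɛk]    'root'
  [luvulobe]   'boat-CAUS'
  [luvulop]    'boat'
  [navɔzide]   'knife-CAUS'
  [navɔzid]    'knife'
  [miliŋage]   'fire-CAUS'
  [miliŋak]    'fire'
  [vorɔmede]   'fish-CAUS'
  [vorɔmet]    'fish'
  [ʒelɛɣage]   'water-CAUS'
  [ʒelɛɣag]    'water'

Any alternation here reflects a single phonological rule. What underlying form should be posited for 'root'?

The stem for 'root' ends in [g] in [liŋunɛge] but [k] in [liŋunɛk].
Compare 'water', with invariant [g] in [ʒelɛɣage] and [ʒelɛɣag]: an analysis with underlying /g/ and a rule producing [k] in isolation would wrongly predict alternation here too.
The alternation reflects intervocalic voicing: voiceless stops become voiced between vowels. /k/ is underlying.
So 'root' = /liŋunɛk/.

/liŋunɛk/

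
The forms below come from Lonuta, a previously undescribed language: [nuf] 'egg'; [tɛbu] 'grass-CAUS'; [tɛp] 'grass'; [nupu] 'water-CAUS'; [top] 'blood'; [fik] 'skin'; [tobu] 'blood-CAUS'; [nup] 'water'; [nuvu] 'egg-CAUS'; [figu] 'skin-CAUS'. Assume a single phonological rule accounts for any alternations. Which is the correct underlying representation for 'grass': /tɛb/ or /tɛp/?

In [tɛp] and [tɛbu] the final segment of 'grass' alternates: [p] ~ [b].
The stem 'water' ([nup], [nupu]) shows [p] unchanged in both environments, so [p] cannot be basic with [b] derived before the CAUS suffix.
So /b/ is underlying, and a rule of word-final obstruent devoicing — voiced obstruents become voiceless word-finally — gives [p].

/tɛb/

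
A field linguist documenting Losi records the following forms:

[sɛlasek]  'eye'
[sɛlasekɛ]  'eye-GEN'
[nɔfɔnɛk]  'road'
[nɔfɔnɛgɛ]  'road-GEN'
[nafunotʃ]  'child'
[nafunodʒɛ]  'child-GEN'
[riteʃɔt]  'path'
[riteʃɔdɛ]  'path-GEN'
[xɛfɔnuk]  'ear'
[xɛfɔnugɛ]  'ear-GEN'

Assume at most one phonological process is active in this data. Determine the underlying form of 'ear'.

/xɛfɔnug/

The root 'ear' surfaces as [xɛfɔnuk] and [xɛfɔnugɛ], with a stem-final [k] ~ [g] alternation.
Compare 'eye', with invariant [k] in [sɛlasek] and [sɛlasekɛ]: an analysis with underlying /k/ and a rule producing [g] before the GEN suffix would wrongly predict alternation here too.
The alternation reflects word-final obstruent devoicing: voiced obstruents become voiceless word-finally. /g/ is underlying.
The underlying form of 'ear' is therefore /xɛfɔnug/.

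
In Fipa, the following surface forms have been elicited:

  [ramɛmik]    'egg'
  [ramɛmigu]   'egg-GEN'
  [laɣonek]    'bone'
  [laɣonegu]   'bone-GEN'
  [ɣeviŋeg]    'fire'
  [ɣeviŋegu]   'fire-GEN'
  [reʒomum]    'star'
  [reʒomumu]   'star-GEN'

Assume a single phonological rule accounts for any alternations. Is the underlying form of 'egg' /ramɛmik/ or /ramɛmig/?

'egg' shows [k] ~ [g] at the end of the stem ([ramɛmik] vs [ramɛmigu]).
If /g/ were underlying and a rule turned it into [k] in isolation, 'fire' would also alternate; but it has [g] in both [ɣeviŋeg] and [ɣeviŋegu].
So /k/ is underlying, and a rule of intervocalic voicing — voiceless stops become voiced between vowels — gives [g].

/ramɛmik/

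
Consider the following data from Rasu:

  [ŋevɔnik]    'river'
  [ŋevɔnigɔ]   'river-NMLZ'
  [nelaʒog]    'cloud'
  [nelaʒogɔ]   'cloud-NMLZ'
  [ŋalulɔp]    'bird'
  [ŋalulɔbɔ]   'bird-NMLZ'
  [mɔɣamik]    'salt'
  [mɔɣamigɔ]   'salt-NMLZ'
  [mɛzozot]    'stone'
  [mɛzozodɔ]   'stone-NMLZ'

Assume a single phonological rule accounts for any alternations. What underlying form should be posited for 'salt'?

In [mɔɣamik] and [mɔɣamigɔ] the final segment of 'salt' alternates: [k] ~ [g].
The stem 'cloud' ([nelaʒog], [nelaʒogɔ]) shows [g] unchanged in both environments, so [g] cannot be basic with [k] derived in isolation.
The underlying segment must be /k/; voiceless stops become voiced between vowels, yielding [g] there.
Hence 'salt' is /mɔɣamik/ underlyingly.

/mɔɣamik/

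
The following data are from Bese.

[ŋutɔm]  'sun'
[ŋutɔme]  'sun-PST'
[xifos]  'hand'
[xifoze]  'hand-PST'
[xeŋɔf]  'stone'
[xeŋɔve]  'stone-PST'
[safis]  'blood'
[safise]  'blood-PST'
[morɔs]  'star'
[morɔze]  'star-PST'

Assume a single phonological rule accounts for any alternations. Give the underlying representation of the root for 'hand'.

In [xifos] and [xifoze] the final segment of 'hand' alternates: [s] ~ [z].
The stem 'blood' ([safis], [safise]) shows [s] unchanged in both environments, so [s] cannot be basic with [z] derived before the PST suffix.
The underlying segment must be /z/; voiced obstruents become voiceless word-finally, yielding [s] there.
Hence 'hand' is /xifoz/ underlyingly.

/xifoz/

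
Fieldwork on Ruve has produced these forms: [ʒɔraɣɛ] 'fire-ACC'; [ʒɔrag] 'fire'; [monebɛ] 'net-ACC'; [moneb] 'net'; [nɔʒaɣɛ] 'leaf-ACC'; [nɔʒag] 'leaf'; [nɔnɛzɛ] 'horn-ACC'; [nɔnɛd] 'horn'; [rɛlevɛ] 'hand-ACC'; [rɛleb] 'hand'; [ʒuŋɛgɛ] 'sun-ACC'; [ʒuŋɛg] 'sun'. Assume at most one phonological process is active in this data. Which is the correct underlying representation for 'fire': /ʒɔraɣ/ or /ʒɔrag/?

/ʒɔraɣ/

In [ʒɔraɣɛ] and [ʒɔrag] the final segment of 'fire' alternates: [ɣ] ~ [g].
But 'sun' keeps [g] in both environments ([ʒuŋɛgɛ], [ʒuŋɛg]), so there is no rule changing /g/ to [ɣ] before the ACC suffix.
Therefore /ɣ/ is basic and [g] is derived by word-final hardening (voiced fricatives become stops word-finally).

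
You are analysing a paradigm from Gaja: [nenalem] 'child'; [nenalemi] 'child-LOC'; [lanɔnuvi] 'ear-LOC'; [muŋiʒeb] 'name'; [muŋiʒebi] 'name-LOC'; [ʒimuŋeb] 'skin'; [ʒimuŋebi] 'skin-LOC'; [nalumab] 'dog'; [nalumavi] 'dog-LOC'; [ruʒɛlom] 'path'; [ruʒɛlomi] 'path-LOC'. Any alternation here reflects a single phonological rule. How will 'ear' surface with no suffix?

'dog' shows [b] ~ [v] at the end of the stem ([nalumab] vs [nalumavi]).
But 'skin' keeps [b] in both environments ([ʒimuŋeb], [ʒimuŋebi]), so there is no rule changing /b/ to [v] before the LOC suffix.
Therefore /v/ is basic and [b] is derived by word-final hardening (voiced fricatives become stops word-finally).
From [lanɔnuvi] the stem 'ear' is /lanɔnuv/; word-finally this yields [lanɔnub].

[lanɔnub]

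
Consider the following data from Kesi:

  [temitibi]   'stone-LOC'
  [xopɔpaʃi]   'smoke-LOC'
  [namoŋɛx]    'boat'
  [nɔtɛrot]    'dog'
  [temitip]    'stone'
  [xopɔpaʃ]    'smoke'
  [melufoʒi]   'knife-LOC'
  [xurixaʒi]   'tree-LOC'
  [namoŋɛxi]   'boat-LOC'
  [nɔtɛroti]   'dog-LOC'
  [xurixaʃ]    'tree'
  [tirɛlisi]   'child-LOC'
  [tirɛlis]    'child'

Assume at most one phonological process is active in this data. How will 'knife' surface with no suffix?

[melufoʃ]

The root 'tree' surfaces as [xurixaʒi] and [xurixaʃ], with a stem-final [ʒ] ~ [ʃ] alternation.
If /ʃ/ were underlying and a rule turned it into [ʒ] before the LOC suffix, 'smoke' would also alternate; but it has [ʃ] in both [xopɔpaʃi] and [xopɔpaʃ].
The underlying segment must be /ʒ/; voiced obstruents become voiceless word-finally, yielding [ʃ] there.
The one attested form of 'knife', [melufoʒi], shows underlying /melufoʒ/. Applying the same rule word-finally gives [melufoʃ].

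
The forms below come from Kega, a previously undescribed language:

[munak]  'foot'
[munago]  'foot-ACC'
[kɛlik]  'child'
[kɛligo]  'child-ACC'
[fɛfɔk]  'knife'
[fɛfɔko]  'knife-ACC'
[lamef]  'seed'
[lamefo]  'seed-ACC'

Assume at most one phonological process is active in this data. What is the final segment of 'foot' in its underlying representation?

'foot' shows [k] ~ [g] at the end of the stem ([munak] vs [munago]).
If /k/ were underlying and a rule turned it into [g] before the ACC suffix, 'knife' would also alternate; but it has [k] in both [fɛfɔk] and [fɛfɔko].
Therefore /g/ is basic and [k] is derived by word-final obstruent devoicing (voiced obstruents become voiceless word-finally).

/g/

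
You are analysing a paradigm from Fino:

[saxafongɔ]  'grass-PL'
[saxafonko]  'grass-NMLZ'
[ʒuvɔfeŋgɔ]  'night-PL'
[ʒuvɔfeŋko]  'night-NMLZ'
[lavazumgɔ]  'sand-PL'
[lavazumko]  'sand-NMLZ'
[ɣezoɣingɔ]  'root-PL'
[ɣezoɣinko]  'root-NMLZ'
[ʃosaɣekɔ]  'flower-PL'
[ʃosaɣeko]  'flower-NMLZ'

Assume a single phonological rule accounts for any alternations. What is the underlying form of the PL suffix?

The PL morpheme has two allomorphs, [-gɔ] and [-kɔ].
The NMLZ suffix, which begins with [k], is invariant after every stem; so [k] is not altered by any rule here.
So the underlying form is /-gɔ/, and voiced stops become voiceless after a vowel.

/-gɔ/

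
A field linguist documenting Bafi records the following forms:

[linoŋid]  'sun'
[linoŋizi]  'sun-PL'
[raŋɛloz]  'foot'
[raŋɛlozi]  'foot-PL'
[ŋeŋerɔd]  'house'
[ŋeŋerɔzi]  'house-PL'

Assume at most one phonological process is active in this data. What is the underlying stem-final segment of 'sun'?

/d/

The root 'sun' surfaces as [linoŋid] and [linoŋizi], with a stem-final [d] ~ [z] alternation.
Compare 'foot', with invariant [z] in [raŋɛloz] and [raŋɛlozi]: an analysis with underlying /z/ and a rule producing [d] in isolation would wrongly predict alternation here too.
So /d/ is underlying, and a rule of intervocalic spirantization — voiced stops become fricatives between vowels — gives [z].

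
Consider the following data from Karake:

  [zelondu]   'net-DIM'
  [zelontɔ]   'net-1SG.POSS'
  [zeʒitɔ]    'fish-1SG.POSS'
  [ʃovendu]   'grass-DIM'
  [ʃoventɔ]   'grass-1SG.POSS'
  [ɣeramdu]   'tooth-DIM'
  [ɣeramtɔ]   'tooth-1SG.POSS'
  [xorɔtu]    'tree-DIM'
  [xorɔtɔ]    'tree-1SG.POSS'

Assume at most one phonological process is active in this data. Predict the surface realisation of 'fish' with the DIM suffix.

[zeʒitu]

The DIM suffix surfaces as [-du] and [-tu], depending on the final segment of the stem.
The 1SG.POSS suffix, which begins with [t], is invariant after every stem; so [t] is not altered by any rule here.
The DIM suffix is therefore /-du/ underlyingly, with post-vocalic devoicing: voiced stops become voiceless after a vowel.
After 'fish', which ends in a vowel, the suffix surfaces as [-tu], giving [zeʒitu].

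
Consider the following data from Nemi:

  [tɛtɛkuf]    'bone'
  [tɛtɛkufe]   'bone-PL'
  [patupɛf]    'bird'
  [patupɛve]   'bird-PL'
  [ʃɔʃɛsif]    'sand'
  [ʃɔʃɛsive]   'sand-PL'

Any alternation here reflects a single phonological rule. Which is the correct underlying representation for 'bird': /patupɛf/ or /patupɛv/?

In [patupɛf] and [patupɛve] the final segment of 'bird' alternates: [f] ~ [v].
Compare 'bone', with invariant [f] in [tɛtɛkuf] and [tɛtɛkufe]: an analysis with underlying /f/ and a rule producing [v] before the PL suffix would wrongly predict alternation here too.
The alternation reflects word-final obstruent devoicing: voiced obstruents become voiceless word-finally. /v/ is underlying.

/patupɛv/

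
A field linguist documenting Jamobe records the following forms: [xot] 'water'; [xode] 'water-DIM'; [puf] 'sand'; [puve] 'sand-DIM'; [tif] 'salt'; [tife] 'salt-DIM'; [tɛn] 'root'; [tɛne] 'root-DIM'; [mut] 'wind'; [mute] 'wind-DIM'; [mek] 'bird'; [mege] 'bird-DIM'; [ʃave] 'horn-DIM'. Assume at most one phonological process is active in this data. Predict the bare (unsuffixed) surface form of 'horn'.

[ʃaf]

'sand' shows [f] ~ [v] at the end of the stem ([puf] vs [puve]).
But 'salt' keeps [f] in both environments ([tif], [tife]), so there is no rule changing /f/ to [v] before the DIM suffix.
The alternation reflects word-final obstruent devoicing: voiced obstruents become voiceless word-finally. /v/ is underlying.
The one attested form of 'horn', [ʃave], shows underlying /ʃav/. Applying the same rule word-finally gives [ʃaf].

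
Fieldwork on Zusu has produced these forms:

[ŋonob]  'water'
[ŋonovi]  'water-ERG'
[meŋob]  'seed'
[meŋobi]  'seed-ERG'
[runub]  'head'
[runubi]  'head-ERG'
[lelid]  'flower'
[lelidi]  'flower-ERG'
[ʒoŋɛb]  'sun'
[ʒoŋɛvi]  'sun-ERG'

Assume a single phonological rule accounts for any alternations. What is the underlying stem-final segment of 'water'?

/v/

In [ŋonob] and [ŋonovi] the final segment of 'water' alternates: [b] ~ [v].
If /b/ were underlying and a rule turned it into [v] before the ERG suffix, 'head' would also alternate; but it has [b] in both [runub] and [runubi].
Therefore /v/ is basic and [b] is derived by word-final hardening (voiced fricatives become stops word-finally).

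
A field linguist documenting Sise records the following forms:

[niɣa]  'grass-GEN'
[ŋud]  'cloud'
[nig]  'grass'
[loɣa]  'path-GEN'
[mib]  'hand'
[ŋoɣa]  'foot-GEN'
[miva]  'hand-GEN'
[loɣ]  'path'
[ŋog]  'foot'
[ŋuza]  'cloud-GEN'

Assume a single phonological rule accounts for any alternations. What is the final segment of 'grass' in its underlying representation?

/g/

The root 'grass' surfaces as [niɣa] and [nig], with a stem-final [ɣ] ~ [g] alternation.
If /ɣ/ were underlying and a rule turned it into [g] in isolation, 'path' would also alternate; but it has [ɣ] in both [loɣa] and [loɣ].
So /g/ is underlying, and a rule of intervocalic spirantization — voiced stops become fricatives between vowels — gives [ɣ].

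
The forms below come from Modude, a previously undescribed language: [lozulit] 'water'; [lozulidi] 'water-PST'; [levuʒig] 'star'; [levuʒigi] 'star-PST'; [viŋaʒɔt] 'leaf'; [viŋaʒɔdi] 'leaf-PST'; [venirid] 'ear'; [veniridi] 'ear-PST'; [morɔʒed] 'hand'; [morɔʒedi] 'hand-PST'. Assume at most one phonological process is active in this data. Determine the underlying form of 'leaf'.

/viŋaʒɔt/

The stem for 'leaf' ends in [t] in [viŋaʒɔt] but [d] in [viŋaʒɔdi].
But 'hand' keeps [d] in both environments ([morɔʒed], [morɔʒedi]), so there is no rule changing /d/ to [t] in isolation.
The alternation reflects intervocalic voicing: voiceless stops become voiced between vowels. /t/ is underlying.
Hence 'leaf' is /viŋaʒɔt/ underlyingly.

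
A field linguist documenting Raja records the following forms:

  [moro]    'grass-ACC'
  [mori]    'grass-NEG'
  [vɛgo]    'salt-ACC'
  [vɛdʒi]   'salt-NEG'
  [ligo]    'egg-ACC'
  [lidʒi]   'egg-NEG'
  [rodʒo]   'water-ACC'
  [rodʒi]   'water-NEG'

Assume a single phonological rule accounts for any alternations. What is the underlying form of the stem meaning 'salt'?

/vɛg/

'salt' shows [g] ~ [dʒ] at the end of the stem ([vɛgo] vs [vɛdʒi]).
But 'water' keeps [dʒ] in both environments ([rodʒo], [rodʒi]), so there is no rule changing /dʒ/ to [g] before the ACC suffix.
So /g/ is underlying, and a rule of palatalization before a front vowel — /g/ becomes palato-alveolar [dʒ] before a front vowel — gives [dʒ].
So 'salt' = /vɛg/.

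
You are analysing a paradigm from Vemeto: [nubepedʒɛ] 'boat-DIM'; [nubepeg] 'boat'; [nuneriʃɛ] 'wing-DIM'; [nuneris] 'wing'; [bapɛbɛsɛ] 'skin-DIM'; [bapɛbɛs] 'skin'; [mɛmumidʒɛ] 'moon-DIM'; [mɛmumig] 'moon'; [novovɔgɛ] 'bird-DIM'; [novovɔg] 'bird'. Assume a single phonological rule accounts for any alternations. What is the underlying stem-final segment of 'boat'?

The stem for 'boat' ends in [dʒ] in [nubepedʒɛ] but [g] in [nubepeg].
If /g/ were underlying and a rule turned it into [dʒ] before the DIM suffix, 'bird' would also alternate; but it has [g] in both [novovɔgɛ] and [novovɔg].
The alternation reflects depalatalization: palato-alveolar /dʒ/ and /ʃ/ become [g] and [s] when no front vowel follows. /dʒ/ is underlying.

/dʒ/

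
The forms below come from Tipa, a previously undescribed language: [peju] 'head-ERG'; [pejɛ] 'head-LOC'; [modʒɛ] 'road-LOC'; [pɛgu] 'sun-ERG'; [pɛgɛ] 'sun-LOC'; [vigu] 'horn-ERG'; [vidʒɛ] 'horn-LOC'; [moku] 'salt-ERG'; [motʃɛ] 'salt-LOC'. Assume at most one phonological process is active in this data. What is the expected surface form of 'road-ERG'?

[mogu]

The root 'horn' surfaces as [vigu] and [vidʒɛ], with a stem-final [g] ~ [dʒ] alternation.
But 'sun' keeps [g] in both environments ([pɛgu], [pɛgɛ]), so there is no rule changing /g/ to [dʒ] before the LOC suffix.
So /dʒ/ is underlying, and a rule of depalatalization — palato-alveolar /tʃ/ and /dʒ/ become [k] and [g] when no front vowel follows — gives [g].
The one attested form of 'road', [modʒɛ], shows underlying /modʒ/. Applying the same rule when no front vowel follows gives [mogu].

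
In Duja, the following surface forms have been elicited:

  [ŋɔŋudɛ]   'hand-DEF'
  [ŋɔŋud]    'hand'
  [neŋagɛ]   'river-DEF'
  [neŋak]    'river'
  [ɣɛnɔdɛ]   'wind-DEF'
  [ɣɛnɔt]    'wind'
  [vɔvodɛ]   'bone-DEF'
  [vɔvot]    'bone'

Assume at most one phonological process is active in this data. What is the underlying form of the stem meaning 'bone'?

/vɔvot/

'bone' shows [d] ~ [t] at the end of the stem ([vɔvodɛ] vs [vɔvot]).
But 'hand' keeps [d] in both environments ([ŋɔŋudɛ], [ŋɔŋud]), so there is no rule changing /d/ to [t] in isolation.
So /t/ is underlying, and a rule of intervocalic voicing — voiceless stops become voiced between vowels — gives [d].
So 'bone' = /vɔvot/.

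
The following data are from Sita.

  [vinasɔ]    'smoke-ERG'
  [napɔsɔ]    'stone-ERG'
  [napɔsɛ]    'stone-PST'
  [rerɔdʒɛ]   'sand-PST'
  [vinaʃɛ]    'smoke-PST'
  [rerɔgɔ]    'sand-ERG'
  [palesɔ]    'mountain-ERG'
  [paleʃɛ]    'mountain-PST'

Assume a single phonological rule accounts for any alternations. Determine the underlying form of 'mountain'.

/paleʃ/

The root 'mountain' surfaces as [paleʃɛ] and [palesɔ], with a stem-final [ʃ] ~ [s] alternation.
If /s/ were underlying and a rule turned it into [ʃ] before the PST suffix, 'stone' would also alternate; but it has [s] in both [napɔsɛ] and [napɔsɔ].
The alternation reflects depalatalization: palato-alveolar /dʒ/ and /ʃ/ become [g] and [s] when no front vowel follows. /ʃ/ is underlying.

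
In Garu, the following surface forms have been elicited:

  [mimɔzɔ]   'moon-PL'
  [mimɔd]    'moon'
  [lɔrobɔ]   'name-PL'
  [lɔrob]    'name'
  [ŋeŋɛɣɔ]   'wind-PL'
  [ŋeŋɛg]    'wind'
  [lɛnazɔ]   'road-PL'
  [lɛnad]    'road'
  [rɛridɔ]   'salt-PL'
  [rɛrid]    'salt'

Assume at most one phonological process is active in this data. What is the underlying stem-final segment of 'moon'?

In [mimɔzɔ] and [mimɔd] the final segment of 'moon' alternates: [z] ~ [d].
If /d/ were underlying and a rule turned it into [z] before the PL suffix, 'salt' would also alternate; but it has [d] in both [rɛridɔ] and [rɛrid].
So /z/ is underlying, and a rule of word-final hardening — voiced fricatives become stops word-finally — gives [d].

/z/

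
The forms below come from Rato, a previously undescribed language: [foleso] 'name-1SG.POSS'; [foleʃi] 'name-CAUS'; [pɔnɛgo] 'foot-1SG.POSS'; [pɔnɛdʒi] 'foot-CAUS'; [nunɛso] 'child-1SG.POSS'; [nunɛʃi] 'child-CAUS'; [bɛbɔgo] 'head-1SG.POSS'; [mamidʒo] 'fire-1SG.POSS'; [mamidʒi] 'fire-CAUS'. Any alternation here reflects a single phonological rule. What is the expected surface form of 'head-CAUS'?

[bɛbɔdʒi]

In [pɔnɛgo] and [pɔnɛdʒi] the final segment of 'foot' alternates: [g] ~ [dʒ].
If /dʒ/ were underlying and a rule turned it into [g] before the 1SG.POSS suffix, 'fire' would also alternate; but it has [dʒ] in both [mamidʒo] and [mamidʒi].
The underlying segment must be /g/; /g/ and /s/ become palato-alveolar [dʒ] and [ʃ] before a front vowel, yielding [dʒ] there.
The one attested form of 'head', [bɛbɔgo], shows underlying /bɛbɔg/. Applying the same rule before a front vowel gives [bɛbɔdʒi].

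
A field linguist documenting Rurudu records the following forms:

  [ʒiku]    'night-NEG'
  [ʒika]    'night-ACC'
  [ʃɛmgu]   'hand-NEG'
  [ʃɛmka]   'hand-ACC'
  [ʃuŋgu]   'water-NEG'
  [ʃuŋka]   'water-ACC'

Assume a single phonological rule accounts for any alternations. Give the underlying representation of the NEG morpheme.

The NEG morpheme has two allomorphs, [-gu] and [-ku].
By contrast the ACC suffix keeps its initial [k] throughout — that segment must be underlying.
The NEG suffix is therefore /-gu/ underlyingly, with post-vocalic devoicing: voiced stops become voiceless after a vowel.

/-gu/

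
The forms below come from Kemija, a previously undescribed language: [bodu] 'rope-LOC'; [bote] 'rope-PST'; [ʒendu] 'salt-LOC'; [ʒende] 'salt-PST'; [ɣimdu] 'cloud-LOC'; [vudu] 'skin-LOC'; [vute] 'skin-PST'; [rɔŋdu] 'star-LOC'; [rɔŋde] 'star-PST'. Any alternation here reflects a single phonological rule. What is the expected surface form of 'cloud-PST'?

[ɣimde]

The PST morpheme has two allomorphs, [-de] and [-te].
The LOC suffix, which begins with [d], is invariant after every stem; so [d] is not altered by any rule here.
The PST suffix is therefore /-te/ underlyingly, with post-nasal voicing: voiceless stops become voiced after a nasal.
After 'cloud', which ends in a nasal, the suffix surfaces as [-de], giving [ɣimde].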